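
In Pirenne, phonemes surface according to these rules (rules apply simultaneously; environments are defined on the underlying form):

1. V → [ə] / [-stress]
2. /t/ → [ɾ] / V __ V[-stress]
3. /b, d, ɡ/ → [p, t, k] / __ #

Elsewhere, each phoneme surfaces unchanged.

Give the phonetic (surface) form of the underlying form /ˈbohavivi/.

[ˈbohəvəvə]

/b/ (word-initial) is in the target of rule 3 but the environment (word-finally) is not met → [b].
/o/ (between /b/ and /h/) fails the environment for rule 1, so it stays [o].
/h/ — not in any rule's target class → [h].
Rule 1 applies to /a/ (between /h/ and /v/: in an unstressed syllable) → [ə].
/v/ stays [v].
/i/ (between /v/ and /v/): in an unstressed syllable, so rule 1 applies → [ə].
/v/ stays [v].
/i/ meets the environment for rule 1 (in an unstressed syllable) → [ə].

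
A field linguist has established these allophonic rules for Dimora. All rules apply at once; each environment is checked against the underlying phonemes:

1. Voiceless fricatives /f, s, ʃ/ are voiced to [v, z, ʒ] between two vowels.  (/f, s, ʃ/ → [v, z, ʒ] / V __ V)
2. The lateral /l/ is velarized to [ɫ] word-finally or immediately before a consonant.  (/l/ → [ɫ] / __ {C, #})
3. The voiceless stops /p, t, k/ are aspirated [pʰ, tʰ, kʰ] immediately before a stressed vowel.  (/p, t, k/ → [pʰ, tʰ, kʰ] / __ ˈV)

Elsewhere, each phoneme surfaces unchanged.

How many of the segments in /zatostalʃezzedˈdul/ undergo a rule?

2

Segments that undergo a rule: /l/ → [ɫ] (rule 2); /l/ → [ɫ] (rule 2).
All other segments surface unchanged.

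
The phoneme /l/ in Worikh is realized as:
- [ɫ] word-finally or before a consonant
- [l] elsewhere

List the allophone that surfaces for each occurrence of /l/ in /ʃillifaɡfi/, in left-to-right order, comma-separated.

Occurrence 1 (position 3): word-finally or before a consonant → [ɫ].
Occurrence 2 (position 4): no conditioning environment matches → elsewhere allophone [l].

[ɫ], [l]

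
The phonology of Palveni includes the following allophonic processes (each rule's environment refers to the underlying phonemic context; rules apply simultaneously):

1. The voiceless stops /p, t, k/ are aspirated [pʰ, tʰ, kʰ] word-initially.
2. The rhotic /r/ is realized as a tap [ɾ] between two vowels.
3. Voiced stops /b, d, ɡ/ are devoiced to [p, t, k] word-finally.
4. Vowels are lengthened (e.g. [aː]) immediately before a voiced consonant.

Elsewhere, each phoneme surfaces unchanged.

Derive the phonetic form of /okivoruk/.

/o/ (word-initial) is in the target of rule 4 but the environment (before a voiced consonant) is not met → [o].
/k/ — between /o/ and /i/; rule 1 does not apply here → [k].
/i/ meets the environment for rule 4 (before a voiced consonant) → [iː].
/o/ meets the environment for rule 4 (before a voiced consonant) → [oː].
Rule 2 applies to /r/ (between /o/ and /u/: between two vowels) → [ɾ].
/u/ (between /r/ and /k/) is in the target of rule 4 but the environment (before a voiced consonant) is not met → [u].
/k/ (word-final) fails the environment for rule 1, so it stays [k].

[okiːvoːɾuk]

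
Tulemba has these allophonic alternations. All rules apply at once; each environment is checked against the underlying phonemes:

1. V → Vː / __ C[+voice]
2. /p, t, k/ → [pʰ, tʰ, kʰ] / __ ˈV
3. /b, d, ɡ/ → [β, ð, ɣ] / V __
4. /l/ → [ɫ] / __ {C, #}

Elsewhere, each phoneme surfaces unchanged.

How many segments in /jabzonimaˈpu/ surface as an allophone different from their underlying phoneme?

5

Segments that undergo a rule: /a/ → [aː] (rule 1); /b/ → [β] (rule 3); /o/ → [oː] (rule 1); /i/ → [iː] (rule 1); /p/ → [pʰ] (rule 2).
All other segments surface unchanged.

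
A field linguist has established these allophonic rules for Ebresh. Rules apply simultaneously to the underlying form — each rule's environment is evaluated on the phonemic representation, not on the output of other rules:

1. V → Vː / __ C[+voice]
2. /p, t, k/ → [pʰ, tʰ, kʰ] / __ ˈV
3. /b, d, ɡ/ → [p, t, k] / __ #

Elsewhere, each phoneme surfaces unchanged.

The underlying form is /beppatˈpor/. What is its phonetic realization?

[beppatˈpʰoːr]

/b/ — word-initial; rule 3 does not apply here → [b].
/e/ (between /b/ and /p/) fails the environment for rule 1, so it stays [e].
/p/ — between /e/ and /p/; rule 2 does not apply here → [p].
/p/ — between /p/ and /a/; rule 2 does not apply here → [p].
/a/ (between /p/ and /t/): rule 1 targets it, but not before a voiced consonant → unchanged [a].
/t/ (between /a/ and /p/) is in the target of rule 2 but the environment (immediately before a stressed vowel) is not met → [t].
/p/ — between /t/ and /o/, immediately before a stressed vowel — surfaces as [pʰ] (rule 2).
/o/ — between /p/ and /r/, before a voiced consonant — surfaces as [oː] (rule 1).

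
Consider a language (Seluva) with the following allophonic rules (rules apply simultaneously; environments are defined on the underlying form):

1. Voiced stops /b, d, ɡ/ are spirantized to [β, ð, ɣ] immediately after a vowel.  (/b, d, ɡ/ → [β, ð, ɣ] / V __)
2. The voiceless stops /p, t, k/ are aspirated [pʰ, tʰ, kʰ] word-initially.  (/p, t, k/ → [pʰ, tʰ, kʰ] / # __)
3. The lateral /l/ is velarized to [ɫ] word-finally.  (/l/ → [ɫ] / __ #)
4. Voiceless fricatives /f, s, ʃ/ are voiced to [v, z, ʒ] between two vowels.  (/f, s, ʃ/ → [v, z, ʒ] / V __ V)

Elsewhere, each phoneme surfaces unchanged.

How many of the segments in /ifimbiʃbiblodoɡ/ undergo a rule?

4

Segments that undergo a rule: /f/ → [v] (rule 4); /b/ → [β] (rule 1); /d/ → [ð] (rule 1); /ɡ/ → [ɣ] (rule 1).
All other segments surface unchanged.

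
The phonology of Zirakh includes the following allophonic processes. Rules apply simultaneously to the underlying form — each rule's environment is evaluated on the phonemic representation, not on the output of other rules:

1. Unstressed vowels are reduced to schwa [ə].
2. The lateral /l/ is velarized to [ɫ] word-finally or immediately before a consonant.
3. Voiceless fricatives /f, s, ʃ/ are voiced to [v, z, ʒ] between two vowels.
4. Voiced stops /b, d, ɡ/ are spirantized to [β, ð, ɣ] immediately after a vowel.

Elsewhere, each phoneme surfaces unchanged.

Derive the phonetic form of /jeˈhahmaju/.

[jəˈhahməjə]

/j/ (word-initial): no rule targets it → [j].
/e/ — between /j/ and /h/, in an unstressed syllable — surfaces as [ə] (rule 1).
/h/ — not in any rule's target class → [h].
/a/ — between /h/ and /h/; rule 1 does not apply here → [a].
/h/ (between /a/ and /m/): no rule targets it → [h].
/m/ — not in any rule's target class → [m].
Rule 1 applies to /a/ (between /m/ and /j/: in an unstressed syllable) → [ə].
/j/ (between /a/ and /u/) is unaffected → [j].
/u/ meets the environment for rule 1 (in an unstressed syllable) → [ə].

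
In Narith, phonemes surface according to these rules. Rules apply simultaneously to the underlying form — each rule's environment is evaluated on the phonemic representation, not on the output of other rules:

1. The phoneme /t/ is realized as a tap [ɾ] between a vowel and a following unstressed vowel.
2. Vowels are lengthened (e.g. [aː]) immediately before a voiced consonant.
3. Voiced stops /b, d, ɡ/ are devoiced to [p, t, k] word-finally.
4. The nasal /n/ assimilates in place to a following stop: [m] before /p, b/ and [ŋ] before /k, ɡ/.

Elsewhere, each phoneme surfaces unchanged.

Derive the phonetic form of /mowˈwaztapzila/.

[moːwˈwaːztapziːla]

/m/ (word-initial) is unaffected → [m].
/o/ — between /m/ and /w/, before a voiced consonant — surfaces as [oː] (rule 2).
/w/ stays [w].
/w/ (between /w/ and /a/) is unaffected → [w].
/a/ (between /w/ and /z/): before a voiced consonant, so rule 2 applies → [aː].
/z/ stays [z].
/t/ — between /z/ and /a/; rule 1 does not apply here → [t].
/a/ (between /t/ and /p/) is in the target of rule 2 but the environment (before a voiced consonant) is not met → [a].
/p/ (between /a/ and /z/) is unaffected → [p].
/z/ (between /p/ and /i/) is unaffected → [z].
/i/ (between /z/ and /l/): before a voiced consonant, so rule 2 applies → [iː].
/l/ (between /i/ and /a/) is unaffected → [l].
/a/ (word-final) is in the target of rule 2 but the environment (before a voiced consonant) is not met → [a].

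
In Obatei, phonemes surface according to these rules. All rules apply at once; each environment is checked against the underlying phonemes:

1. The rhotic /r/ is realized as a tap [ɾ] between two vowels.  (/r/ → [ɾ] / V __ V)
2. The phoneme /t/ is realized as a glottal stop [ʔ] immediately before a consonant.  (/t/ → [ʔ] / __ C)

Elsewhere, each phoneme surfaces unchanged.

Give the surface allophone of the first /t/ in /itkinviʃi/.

/t/ (between /i/ and /k/) occurs immediately before a consonant → [ʔ] by rule 2.

[ʔ]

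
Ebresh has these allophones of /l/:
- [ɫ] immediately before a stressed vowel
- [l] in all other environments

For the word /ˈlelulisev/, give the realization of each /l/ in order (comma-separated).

Occurrence 1 (position 1): immediately before a stressed vowel → [ɫ].
Occurrence 2 (position 3): no conditioning environment matches → elsewhere allophone [l].
Occurrence 3 (position 5): no conditioning environment matches → elsewhere allophone [l].

[ɫ], [l], [l]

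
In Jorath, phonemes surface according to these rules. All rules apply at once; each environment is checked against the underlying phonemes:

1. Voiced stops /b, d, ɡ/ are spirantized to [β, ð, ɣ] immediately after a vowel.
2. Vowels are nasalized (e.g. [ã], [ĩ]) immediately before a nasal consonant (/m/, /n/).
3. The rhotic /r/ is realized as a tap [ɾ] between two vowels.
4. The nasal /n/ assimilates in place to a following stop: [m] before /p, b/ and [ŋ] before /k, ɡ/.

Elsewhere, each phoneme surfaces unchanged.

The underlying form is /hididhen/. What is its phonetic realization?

[hiðiðhẽn]

/h/ — not in any rule's target class → [h].
/i/ (between /h/ and /d/) fails the environment for rule 2, so it stays [i].
/d/ meets the environment for rule 1 (immediately after a vowel) → [ð].
/i/ (between /d/ and /d/) fails the environment for rule 2, so it stays [i].
/d/ (between /i/ and /h/) occurs immediately after a vowel → [ð] by rule 1.
/h/ (between /d/ and /e/): no rule targets it → [h].
/e/ (between /h/ and /n/) occurs before a nasal consonant → [ẽ] by rule 2.
/n/ (word-final): rule 4 targets it, but not before a labial or velar stop → unchanged [n].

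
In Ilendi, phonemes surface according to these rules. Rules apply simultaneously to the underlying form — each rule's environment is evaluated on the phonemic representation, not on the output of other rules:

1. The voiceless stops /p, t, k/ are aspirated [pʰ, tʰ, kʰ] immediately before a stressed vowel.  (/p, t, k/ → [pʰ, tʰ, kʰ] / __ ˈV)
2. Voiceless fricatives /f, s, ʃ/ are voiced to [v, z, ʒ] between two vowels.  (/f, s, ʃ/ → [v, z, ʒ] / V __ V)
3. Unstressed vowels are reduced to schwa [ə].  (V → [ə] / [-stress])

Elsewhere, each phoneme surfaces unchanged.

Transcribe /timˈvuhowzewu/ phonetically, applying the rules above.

[təmˈvuhəwzəwə]

/t/ — word-initial; rule 1 does not apply here → [t].
/i/ meets the environment for rule 3 (in an unstressed syllable) → [ə].
/u/ (between /v/ and /h/) is in the target of rule 3 but the environment (in an unstressed syllable) is not met → [u].
/o/ meets the environment for rule 3 (in an unstressed syllable) → [ə].
/e/ meets the environment for rule 3 (in an unstressed syllable) → [ə].
/u/ meets the environment for rule 3 (in an unstressed syllable) → [ə].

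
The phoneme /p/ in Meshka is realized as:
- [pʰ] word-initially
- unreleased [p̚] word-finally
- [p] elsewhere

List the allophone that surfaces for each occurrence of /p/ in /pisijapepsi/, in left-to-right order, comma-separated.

[pʰ], [p], [p]

Occurrence 1 (position 1): word-initially → [pʰ].
Occurrence 2 (position 7): no conditioning environment matches → elsewhere allophone [p].
Occurrence 3 (position 9): no conditioning environment matches → elsewhere allophone [p].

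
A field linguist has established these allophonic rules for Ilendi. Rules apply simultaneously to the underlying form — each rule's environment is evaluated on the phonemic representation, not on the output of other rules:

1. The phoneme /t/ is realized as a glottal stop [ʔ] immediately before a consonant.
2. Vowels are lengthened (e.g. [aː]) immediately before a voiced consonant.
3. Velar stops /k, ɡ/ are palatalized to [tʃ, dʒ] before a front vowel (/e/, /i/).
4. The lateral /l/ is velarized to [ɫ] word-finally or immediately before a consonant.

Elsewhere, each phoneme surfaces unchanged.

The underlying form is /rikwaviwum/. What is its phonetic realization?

[rikwaːviːwuːm]

/r/ stays [r].
/i/ (between /r/ and /k/) fails the environment for rule 2, so it stays [i].
/k/ (between /i/ and /w/): rule 3 targets it, but not before a front vowel → unchanged [k].
/w/ — not in any rule's target class → [w].
/a/ — between /w/ and /v/, before a voiced consonant — surfaces as [aː] (rule 2).
/v/ — not in any rule's target class → [v].
/i/ (between /v/ and /w/) occurs before a voiced consonant → [iː] by rule 2.
/w/ (between /i/ and /u/): no rule targets it → [w].
/u/ meets the environment for rule 2 (before a voiced consonant) → [uː].
/m/ (word-final) is unaffected → [m].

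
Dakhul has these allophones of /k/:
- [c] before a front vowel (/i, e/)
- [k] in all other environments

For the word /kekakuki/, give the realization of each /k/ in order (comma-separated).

Occurrence 1 (position 1): before a front vowel → [c].
Occurrence 2 (position 3): no conditioning environment matches → elsewhere allophone [k].
Occurrence 3 (position 5): no conditioning environment matches → elsewhere allophone [k].
Occurrence 4 (position 7): before a front vowel → [c].

[c], [k], [k], [c]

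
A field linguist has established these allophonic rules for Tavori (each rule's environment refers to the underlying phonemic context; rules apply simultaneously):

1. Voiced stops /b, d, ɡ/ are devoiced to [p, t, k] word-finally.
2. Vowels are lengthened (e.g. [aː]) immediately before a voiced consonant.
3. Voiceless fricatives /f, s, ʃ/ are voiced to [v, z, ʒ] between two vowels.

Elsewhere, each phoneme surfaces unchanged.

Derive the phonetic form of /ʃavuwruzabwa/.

[ʃaːvuːwruːzaːbwa]

/ʃ/ (word-initial) is in the target of rule 3 but the environment (between two vowels) is not met → [ʃ].
/a/ (between /ʃ/ and /v/): before a voiced consonant, so rule 2 applies → [aː].
/v/ (between /a/ and /u/): no rule targets it → [v].
/u/ meets the environment for rule 2 (before a voiced consonant) → [uː].
/w/ (between /u/ and /r/): no rule targets it → [w].
/r/ (between /w/ and /u/) is unaffected → [r].
/u/ — between /r/ and /z/, before a voiced consonant — surfaces as [uː] (rule 2).
/z/ — not in any rule's target class → [z].
/a/ (between /z/ and /b/): before a voiced consonant, so rule 2 applies → [aː].
/b/ — between /a/ and /w/; rule 1 does not apply here → [b].
/w/ — not in any rule's target class → [w].
/a/ (word-final) is in the target of rule 2 but the environment (before a voiced consonant) is not met → [a].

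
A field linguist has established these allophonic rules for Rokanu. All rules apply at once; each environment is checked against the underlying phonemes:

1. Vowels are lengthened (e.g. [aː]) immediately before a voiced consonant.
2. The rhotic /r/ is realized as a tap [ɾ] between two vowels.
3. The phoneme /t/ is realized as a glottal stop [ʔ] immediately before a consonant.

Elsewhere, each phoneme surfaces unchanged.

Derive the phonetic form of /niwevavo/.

/n/ (word-initial): no rule targets it → [n].
/i/ meets the environment for rule 1 (before a voiced consonant) → [iː].
/w/ — not in any rule's target class → [w].
/e/ (between /w/ and /v/) occurs before a voiced consonant → [eː] by rule 1.
/v/ stays [v].
/a/ meets the environment for rule 1 (before a voiced consonant) → [aː].
/v/ — not in any rule's target class → [v].
/o/ — word-final; rule 1 does not apply here → [o].

[niːweːvaːvo]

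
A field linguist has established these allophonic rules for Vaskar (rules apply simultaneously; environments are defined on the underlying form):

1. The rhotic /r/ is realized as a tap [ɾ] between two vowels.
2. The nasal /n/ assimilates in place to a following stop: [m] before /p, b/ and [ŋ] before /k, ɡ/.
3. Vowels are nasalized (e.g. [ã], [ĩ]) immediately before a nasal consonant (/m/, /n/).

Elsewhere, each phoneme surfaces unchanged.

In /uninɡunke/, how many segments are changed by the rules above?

Segments that undergo a rule: /u/ → [ũ] (rule 3); /i/ → [ĩ] (rule 3); /n/ → [ŋ] (rule 2); /u/ → [ũ] (rule 3); /n/ → [ŋ] (rule 2).
All other segments surface unchanged.

5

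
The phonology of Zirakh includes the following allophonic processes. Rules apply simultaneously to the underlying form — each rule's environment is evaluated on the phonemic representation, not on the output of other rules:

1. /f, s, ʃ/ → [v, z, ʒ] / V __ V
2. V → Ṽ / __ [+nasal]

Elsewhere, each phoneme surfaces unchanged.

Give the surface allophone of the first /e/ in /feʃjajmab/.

[e]

/e/ (between /f/ and /ʃ/): rule 2 targets it, but not before a nasal consonant → unchanged [e].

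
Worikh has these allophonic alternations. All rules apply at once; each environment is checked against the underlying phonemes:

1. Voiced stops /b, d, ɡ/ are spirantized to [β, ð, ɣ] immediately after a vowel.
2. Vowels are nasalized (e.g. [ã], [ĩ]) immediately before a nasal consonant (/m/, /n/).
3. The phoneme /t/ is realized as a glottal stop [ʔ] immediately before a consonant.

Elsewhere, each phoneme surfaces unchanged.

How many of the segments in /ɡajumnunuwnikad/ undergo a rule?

Segments that undergo a rule: /u/ → [ũ] (rule 2); /u/ → [ũ] (rule 2); /d/ → [ð] (rule 1).
All other segments surface unchanged.

3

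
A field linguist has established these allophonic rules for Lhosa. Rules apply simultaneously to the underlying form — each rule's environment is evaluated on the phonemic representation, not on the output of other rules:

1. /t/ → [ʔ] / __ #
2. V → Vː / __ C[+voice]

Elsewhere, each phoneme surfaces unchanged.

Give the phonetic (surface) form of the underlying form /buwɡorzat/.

/u/ (between /b/ and /w/): before a voiced consonant, so rule 2 applies → [uː].
/o/ (between /ɡ/ and /r/): before a voiced consonant, so rule 2 applies → [oː].
/a/ (between /z/ and /t/) fails the environment for rule 2, so it stays [a].
/t/ (word-final) occurs word-finally → [ʔ] by rule 1.

[buːwɡoːrzaʔ]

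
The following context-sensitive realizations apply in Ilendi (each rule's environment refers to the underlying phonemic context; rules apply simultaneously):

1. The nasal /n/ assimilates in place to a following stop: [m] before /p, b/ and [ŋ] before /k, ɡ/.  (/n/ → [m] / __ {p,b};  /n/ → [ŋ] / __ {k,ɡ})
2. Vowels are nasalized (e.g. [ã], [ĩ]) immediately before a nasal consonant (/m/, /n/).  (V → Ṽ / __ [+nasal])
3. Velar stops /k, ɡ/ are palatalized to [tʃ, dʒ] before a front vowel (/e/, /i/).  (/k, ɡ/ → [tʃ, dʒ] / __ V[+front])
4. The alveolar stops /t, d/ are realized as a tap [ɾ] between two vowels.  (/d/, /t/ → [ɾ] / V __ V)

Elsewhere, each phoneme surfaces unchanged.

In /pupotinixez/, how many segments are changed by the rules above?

2

Segments that undergo a rule: /t/ → [ɾ] (rule 4); /i/ → [ĩ] (rule 2).
All other segments surface unchanged.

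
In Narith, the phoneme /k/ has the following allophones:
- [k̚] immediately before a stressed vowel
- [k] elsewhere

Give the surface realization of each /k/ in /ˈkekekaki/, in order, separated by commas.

[k̚], [k], [k], [k]

Occurrence 1 (position 1): immediately before a stressed vowel → [k̚].
Occurrence 2 (position 3): no conditioning environment matches → elsewhere allophone [k].
Occurrence 3 (position 5): no conditioning environment matches → elsewhere allophone [k].
Occurrence 4 (position 7): no conditioning environment matches → elsewhere allophone [k].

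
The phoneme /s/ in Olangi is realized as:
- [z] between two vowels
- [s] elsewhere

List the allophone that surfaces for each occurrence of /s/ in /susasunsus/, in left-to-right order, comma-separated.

Occurrence 1 (position 1): no conditioning environment matches → elsewhere allophone [s].
Occurrence 2 (position 3): between two vowels → [z].
Occurrence 3 (position 5): between two vowels → [z].
Occurrence 4 (position 8): no conditioning environment matches → elsewhere allophone [s].
Occurrence 5 (position 10): no conditioning environment matches → elsewhere allophone [s].

[s], [z], [z], [s], [s]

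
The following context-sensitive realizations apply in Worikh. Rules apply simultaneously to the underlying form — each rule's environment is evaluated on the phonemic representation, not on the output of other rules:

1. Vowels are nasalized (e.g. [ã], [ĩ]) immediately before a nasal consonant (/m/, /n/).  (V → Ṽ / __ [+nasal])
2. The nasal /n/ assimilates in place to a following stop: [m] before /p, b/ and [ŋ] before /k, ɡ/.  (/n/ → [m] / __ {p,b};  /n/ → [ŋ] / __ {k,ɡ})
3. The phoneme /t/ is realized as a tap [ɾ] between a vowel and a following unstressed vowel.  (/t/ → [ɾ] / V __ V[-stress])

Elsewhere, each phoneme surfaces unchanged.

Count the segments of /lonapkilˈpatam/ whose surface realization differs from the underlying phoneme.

Segments that undergo a rule: /o/ → [õ] (rule 1); /t/ → [ɾ] (rule 3); /a/ → [ã] (rule 1).
All other segments surface unchanged.

3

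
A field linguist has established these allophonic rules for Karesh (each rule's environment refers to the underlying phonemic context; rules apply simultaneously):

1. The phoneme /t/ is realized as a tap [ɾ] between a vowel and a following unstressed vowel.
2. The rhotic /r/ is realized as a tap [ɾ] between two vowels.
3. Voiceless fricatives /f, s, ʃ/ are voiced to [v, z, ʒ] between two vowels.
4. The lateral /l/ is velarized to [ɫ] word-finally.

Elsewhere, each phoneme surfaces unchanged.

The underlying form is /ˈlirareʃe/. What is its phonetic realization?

/l/ (word-initial) fails the environment for rule 4, so it stays [l].
/r/ (between /i/ and /a/): between two vowels, so rule 2 applies → [ɾ].
/r/ meets the environment for rule 2 (between two vowels) → [ɾ].
/ʃ/ (between /e/ and /e/): between two vowels, so rule 3 applies → [ʒ].

[ˈliɾaɾeʒe]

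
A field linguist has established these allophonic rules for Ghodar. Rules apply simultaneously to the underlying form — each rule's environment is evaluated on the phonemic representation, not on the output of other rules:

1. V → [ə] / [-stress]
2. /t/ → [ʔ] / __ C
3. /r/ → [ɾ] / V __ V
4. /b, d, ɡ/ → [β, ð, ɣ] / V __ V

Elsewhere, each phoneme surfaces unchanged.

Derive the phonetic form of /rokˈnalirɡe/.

/r/ — word-initial; rule 3 does not apply here → [r].
/o/ meets the environment for rule 1 (in an unstressed syllable) → [ə].
/k/ stays [k].
/n/ (between /k/ and /a/): no rule targets it → [n].
/a/ — between /n/ and /l/; rule 1 does not apply here → [a].
/l/ (between /a/ and /i/): no rule targets it → [l].
/i/ (between /l/ and /r/) occurs in an unstressed syllable → [ə] by rule 1.
/r/ (between /i/ and /ɡ/) fails the environment for rule 3, so it stays [r].
/ɡ/ (between /r/ and /e/) fails the environment for rule 4, so it stays [ɡ].
/e/ (word-final) occurs in an unstressed syllable → [ə] by rule 1.

[rəkˈnalərɡə]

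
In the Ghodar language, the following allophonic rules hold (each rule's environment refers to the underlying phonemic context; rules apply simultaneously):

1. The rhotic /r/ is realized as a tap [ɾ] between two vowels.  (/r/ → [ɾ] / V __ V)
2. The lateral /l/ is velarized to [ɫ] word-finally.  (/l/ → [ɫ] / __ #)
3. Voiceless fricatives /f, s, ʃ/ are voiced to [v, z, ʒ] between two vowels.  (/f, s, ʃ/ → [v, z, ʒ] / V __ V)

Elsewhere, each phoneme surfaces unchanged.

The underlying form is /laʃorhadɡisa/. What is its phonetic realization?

[laʒorhadɡiza]

/l/ (word-initial) is in the target of rule 2 but the environment (word-finally) is not met → [l].
/a/ — not in any rule's target class → [a].
/ʃ/ (between /a/ and /o/): between two vowels, so rule 3 applies → [ʒ].
/o/ stays [o].
/r/ — between /o/ and /h/; rule 1 does not apply here → [r].
/h/ (between /r/ and /a/): no rule targets it → [h].
/a/ (between /h/ and /d/) is unaffected → [a].
/d/ (between /a/ and /ɡ/): no rule targets it → [d].
/ɡ/ stays [ɡ].
/i/ (between /ɡ/ and /s/) is unaffected → [i].
/s/ — between /i/ and /a/, between two vowels — surfaces as [z] (rule 3).
/a/ — not in any rule's target class → [a].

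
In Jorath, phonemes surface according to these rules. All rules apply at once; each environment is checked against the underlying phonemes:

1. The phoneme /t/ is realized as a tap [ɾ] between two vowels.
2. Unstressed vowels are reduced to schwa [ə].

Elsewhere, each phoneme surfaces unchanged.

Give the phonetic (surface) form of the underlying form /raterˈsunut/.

[rəɾərˈsunət]

/r/ stays [r].
/a/ (between /r/ and /t/) occurs in an unstressed syllable → [ə] by rule 2.
/t/ (between /a/ and /e/): between two vowels, so rule 1 applies → [ɾ].
Rule 2 applies to /e/ (between /t/ and /r/: in an unstressed syllable) → [ə].
/r/ (between /e/ and /s/) is unaffected → [r].
/s/ (between /r/ and /u/): no rule targets it → [s].
/u/ (between /s/ and /n/) fails the environment for rule 2, so it stays [u].
/n/ stays [n].
Rule 2 applies to /u/ (between /n/ and /t/: in an unstressed syllable) → [ə].
/t/ — word-final; rule 1 does not apply here → [t].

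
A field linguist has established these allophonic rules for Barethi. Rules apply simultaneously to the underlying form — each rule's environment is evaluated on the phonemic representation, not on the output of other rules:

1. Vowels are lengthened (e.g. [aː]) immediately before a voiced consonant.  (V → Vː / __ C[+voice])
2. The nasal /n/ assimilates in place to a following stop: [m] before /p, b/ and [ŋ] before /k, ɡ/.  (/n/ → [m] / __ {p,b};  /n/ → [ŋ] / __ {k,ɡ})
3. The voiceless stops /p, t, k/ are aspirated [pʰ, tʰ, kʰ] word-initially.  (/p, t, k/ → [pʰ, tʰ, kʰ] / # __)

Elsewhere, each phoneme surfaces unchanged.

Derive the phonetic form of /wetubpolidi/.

[wetuːbpoːliːdi]

/w/ stays [w].
/e/ — between /w/ and /t/; rule 1 does not apply here → [e].
/t/ (between /e/ and /u/): rule 3 targets it, but not word-initially → unchanged [t].
/u/ (between /t/ and /b/) occurs before a voiced consonant → [uː] by rule 1.
/b/ — not in any rule's target class → [b].
/p/ (between /b/ and /o/) fails the environment for rule 3, so it stays [p].
/o/ (between /p/ and /l/) occurs before a voiced consonant → [oː] by rule 1.
/l/ — not in any rule's target class → [l].
/i/ — between /l/ and /d/, before a voiced consonant — surfaces as [iː] (rule 1).
/d/ (between /i/ and /i/): no rule targets it → [d].
/i/ (word-final): rule 1 targets it, but not before a voiced consonant → unchanged [i].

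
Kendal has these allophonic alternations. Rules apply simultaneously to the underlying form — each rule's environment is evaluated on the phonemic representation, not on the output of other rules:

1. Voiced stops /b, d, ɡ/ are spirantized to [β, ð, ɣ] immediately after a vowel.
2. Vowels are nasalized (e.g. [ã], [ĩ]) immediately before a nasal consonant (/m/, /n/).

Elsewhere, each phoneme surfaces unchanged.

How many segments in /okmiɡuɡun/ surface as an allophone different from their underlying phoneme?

3

Segments that undergo a rule: /ɡ/ → [ɣ] (rule 1); /ɡ/ → [ɣ] (rule 1); /u/ → [ũ] (rule 2).
All other segments surface unchanged.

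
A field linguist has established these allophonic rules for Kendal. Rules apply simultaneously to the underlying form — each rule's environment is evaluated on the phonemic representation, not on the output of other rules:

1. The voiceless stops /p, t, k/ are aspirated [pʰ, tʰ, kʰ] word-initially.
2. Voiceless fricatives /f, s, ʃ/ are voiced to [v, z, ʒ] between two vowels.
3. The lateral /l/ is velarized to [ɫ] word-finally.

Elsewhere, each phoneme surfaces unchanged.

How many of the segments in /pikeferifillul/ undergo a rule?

Segments that undergo a rule: /p/ → [pʰ] (rule 1); /f/ → [v] (rule 2); /f/ → [v] (rule 2); /l/ → [ɫ] (rule 3).
All other segments surface unchanged.

4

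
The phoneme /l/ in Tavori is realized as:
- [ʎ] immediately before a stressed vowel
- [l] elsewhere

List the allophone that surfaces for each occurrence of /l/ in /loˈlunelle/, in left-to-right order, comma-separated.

[l], [ʎ], [l], [l]

Occurrence 1 (position 1): no conditioning environment matches → elsewhere allophone [l].
Occurrence 2 (position 3): immediately before a stressed vowel → [ʎ].
Occurrence 3 (position 7): no conditioning environment matches → elsewhere allophone [l].
Occurrence 4 (position 8): no conditioning environment matches → elsewhere allophone [l].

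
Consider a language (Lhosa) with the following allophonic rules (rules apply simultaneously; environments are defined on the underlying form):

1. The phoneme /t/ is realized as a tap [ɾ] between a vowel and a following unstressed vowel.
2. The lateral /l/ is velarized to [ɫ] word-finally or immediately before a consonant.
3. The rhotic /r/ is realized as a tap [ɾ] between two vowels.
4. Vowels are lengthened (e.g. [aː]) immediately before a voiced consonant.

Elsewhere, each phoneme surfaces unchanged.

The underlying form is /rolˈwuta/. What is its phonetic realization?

/r/ (word-initial) fails the environment for rule 3, so it stays [r].
/o/ (between /r/ and /l/) occurs before a voiced consonant → [oː] by rule 4.
/l/ (between /o/ and /w/): word-finally or immediately before a consonant, so rule 2 applies → [ɫ].
/w/ — not in any rule's target class → [w].
/u/ (between /w/ and /t/) fails the environment for rule 4, so it stays [u].
Rule 1 applies to /t/ (between /u/ and /a/: between a vowel and a following unstressed vowel) → [ɾ].
/a/ (word-final) fails the environment for rule 4, so it stays [a].

[roːɫˈwuɾa]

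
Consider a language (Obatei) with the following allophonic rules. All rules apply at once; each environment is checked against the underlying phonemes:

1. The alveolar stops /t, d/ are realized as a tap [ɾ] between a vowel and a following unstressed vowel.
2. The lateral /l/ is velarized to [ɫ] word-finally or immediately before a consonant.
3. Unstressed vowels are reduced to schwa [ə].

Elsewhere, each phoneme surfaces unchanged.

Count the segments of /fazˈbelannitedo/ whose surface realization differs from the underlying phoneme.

Segments that undergo a rule: /a/ → [ə] (rule 3); /a/ → [ə] (rule 3); /i/ → [ə] (rule 3); /t/ → [ɾ] (rule 1); /e/ → [ə] (rule 3); /d/ → [ɾ] (rule 1); /o/ → [ə] (rule 3).
All other segments surface unchanged.

7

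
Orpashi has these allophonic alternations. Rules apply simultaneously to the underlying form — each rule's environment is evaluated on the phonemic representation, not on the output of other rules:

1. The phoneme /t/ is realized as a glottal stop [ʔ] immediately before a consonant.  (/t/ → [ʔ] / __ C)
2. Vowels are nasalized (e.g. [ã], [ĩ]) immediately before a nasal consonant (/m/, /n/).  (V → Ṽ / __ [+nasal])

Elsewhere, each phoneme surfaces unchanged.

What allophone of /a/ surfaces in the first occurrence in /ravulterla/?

[a]

/a/ (between /r/ and /v/) fails the environment for rule 2, so it stays [a].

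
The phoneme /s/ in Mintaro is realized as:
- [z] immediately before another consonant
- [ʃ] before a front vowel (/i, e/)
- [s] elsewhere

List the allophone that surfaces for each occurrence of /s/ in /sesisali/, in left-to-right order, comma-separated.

[ʃ], [ʃ], [s]

Occurrence 1 (position 1): before a front vowel (/i, e/) → [ʃ].
Occurrence 2 (position 3): before a front vowel (/i, e/) → [ʃ].
Occurrence 3 (position 5): no conditioning environment matches → elsewhere allophone [s].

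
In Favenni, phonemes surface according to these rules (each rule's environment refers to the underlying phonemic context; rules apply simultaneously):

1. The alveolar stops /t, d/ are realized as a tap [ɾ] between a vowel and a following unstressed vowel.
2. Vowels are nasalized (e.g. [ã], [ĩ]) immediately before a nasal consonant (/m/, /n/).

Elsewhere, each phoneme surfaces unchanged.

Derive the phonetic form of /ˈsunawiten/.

[ˈsũnawiɾẽn]

/s/ (word-initial) is unaffected → [s].
/u/ (between /s/ and /n/) occurs before a nasal consonant → [ũ] by rule 2.
/n/ stays [n].
/a/ (between /n/ and /w/) is in the target of rule 2 but the environment (before a nasal consonant) is not met → [a].
/w/ — not in any rule's target class → [w].
/i/ (between /w/ and /t/): rule 2 targets it, but not before a nasal consonant → unchanged [i].
Rule 1 applies to /t/ (between /i/ and /e/: between a vowel and a following unstressed vowel) → [ɾ].
/e/ — between /t/ and /n/, before a nasal consonant — surfaces as [ẽ] (rule 2).
/n/ (word-final) is unaffected → [n].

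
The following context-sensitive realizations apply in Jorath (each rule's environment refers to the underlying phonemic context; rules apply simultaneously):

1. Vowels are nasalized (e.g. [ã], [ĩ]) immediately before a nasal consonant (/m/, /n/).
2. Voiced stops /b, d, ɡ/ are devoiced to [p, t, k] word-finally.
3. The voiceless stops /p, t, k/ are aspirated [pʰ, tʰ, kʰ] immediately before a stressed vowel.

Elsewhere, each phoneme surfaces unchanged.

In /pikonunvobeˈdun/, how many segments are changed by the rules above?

3

Segments that undergo a rule: /o/ → [õ] (rule 1); /u/ → [ũ] (rule 1); /u/ → [ũ] (rule 1).
All other segments surface unchanged.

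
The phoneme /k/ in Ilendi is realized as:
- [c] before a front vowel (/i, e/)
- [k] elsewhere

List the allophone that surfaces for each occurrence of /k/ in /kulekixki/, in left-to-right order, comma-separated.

Occurrence 1 (position 1): no conditioning environment matches → elsewhere allophone [k].
Occurrence 2 (position 5): before a front vowel → [c].
Occurrence 3 (position 8): before a front vowel → [c].

[k], [c], [c]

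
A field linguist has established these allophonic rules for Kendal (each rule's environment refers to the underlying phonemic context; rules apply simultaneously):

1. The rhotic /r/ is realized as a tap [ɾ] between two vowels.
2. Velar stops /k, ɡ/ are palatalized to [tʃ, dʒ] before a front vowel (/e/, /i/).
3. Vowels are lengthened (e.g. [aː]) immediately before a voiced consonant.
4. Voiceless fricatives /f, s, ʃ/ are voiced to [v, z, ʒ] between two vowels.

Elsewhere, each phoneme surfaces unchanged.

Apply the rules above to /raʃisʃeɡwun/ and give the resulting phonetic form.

/r/ (word-initial) fails the environment for rule 1, so it stays [r].
/a/ — between /r/ and /ʃ/; rule 3 does not apply here → [a].
/ʃ/ (between /a/ and /i/): between two vowels, so rule 4 applies → [ʒ].
/i/ (between /ʃ/ and /s/): rule 3 targets it, but not before a voiced consonant → unchanged [i].
/s/ (between /i/ and /ʃ/) fails the environment for rule 4, so it stays [s].
/ʃ/ — between /s/ and /e/; rule 4 does not apply here → [ʃ].
/e/ (between /ʃ/ and /ɡ/) occurs before a voiced consonant → [eː] by rule 3.
/ɡ/ — between /e/ and /w/; rule 2 does not apply here → [ɡ].
/w/ stays [w].
/u/ — between /w/ and /n/, before a voiced consonant — surfaces as [uː] (rule 3).
/n/ (word-final): no rule targets it → [n].

[raʒisʃeːɡwuːn]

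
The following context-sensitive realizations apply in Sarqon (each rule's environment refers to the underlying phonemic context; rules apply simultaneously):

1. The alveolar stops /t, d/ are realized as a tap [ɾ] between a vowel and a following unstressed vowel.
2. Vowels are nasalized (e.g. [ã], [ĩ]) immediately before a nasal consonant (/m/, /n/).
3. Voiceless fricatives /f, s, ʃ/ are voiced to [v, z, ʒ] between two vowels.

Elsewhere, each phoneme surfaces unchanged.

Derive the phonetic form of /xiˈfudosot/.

[xiˈvuɾozot]

/i/ (between /x/ and /f/) is in the target of rule 2 but the environment (before a nasal consonant) is not met → [i].
/f/ meets the environment for rule 3 (between two vowels) → [v].
/u/ — between /f/ and /d/; rule 2 does not apply here → [u].
/d/ (between /u/ and /o/): between a vowel and a following unstressed vowel, so rule 1 applies → [ɾ].
/o/ (between /d/ and /s/) fails the environment for rule 2, so it stays [o].
/s/ (between /o/ and /o/) occurs between two vowels → [z] by rule 3.
/o/ — between /s/ and /t/; rule 2 does not apply here → [o].
/t/ (word-final): rule 1 targets it, but not between a vowel and a following unstressed vowel → unchanged [t].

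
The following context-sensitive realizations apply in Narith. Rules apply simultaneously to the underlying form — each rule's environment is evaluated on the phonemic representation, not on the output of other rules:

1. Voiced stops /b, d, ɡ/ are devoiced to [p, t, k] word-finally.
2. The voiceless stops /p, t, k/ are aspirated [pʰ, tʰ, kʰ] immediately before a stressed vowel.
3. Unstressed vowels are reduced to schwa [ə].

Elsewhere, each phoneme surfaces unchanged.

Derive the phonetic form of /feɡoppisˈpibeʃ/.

[fəɡəppəsˈpʰibəʃ]

/f/ (word-initial): no rule targets it → [f].
/e/ (between /f/ and /ɡ/) occurs in an unstressed syllable → [ə] by rule 3.
/ɡ/ (between /e/ and /o/) is in the target of rule 1 but the environment (word-finally) is not met → [ɡ].
Rule 3 applies to /o/ (between /ɡ/ and /p/: in an unstressed syllable) → [ə].
/p/ (between /o/ and /p/) is in the target of rule 2 but the environment (immediately before a stressed vowel) is not met → [p].
/p/ (between /p/ and /i/) is in the target of rule 2 but the environment (immediately before a stressed vowel) is not met → [p].
/i/ — between /p/ and /s/, in an unstressed syllable — surfaces as [ə] (rule 3).
/s/ — not in any rule's target class → [s].
/p/ (between /s/ and /i/): immediately before a stressed vowel, so rule 2 applies → [pʰ].
/i/ (between /p/ and /b/) is in the target of rule 3 but the environment (in an unstressed syllable) is not met → [i].
/b/ (between /i/ and /e/) is in the target of rule 1 but the environment (word-finally) is not met → [b].
/e/ — between /b/ and /ʃ/, in an unstressed syllable — surfaces as [ə] (rule 3).
/ʃ/ stays [ʃ].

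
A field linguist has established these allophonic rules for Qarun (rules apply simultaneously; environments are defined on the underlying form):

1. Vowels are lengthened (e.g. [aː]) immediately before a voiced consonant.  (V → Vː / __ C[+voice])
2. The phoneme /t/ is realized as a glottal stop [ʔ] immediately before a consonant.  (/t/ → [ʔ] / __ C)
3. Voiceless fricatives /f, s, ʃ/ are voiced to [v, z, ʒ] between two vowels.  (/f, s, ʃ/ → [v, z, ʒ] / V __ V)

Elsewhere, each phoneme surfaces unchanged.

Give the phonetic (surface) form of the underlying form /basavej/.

/b/ — not in any rule's target class → [b].
/a/ — between /b/ and /s/; rule 1 does not apply here → [a].
/s/ (between /a/ and /a/): between two vowels, so rule 3 applies → [z].
/a/ meets the environment for rule 1 (before a voiced consonant) → [aː].
/v/ (between /a/ and /e/) is unaffected → [v].
/e/ (between /v/ and /j/) occurs before a voiced consonant → [eː] by rule 1.
/j/ (word-final): no rule targets it → [j].

[bazaːveːj]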